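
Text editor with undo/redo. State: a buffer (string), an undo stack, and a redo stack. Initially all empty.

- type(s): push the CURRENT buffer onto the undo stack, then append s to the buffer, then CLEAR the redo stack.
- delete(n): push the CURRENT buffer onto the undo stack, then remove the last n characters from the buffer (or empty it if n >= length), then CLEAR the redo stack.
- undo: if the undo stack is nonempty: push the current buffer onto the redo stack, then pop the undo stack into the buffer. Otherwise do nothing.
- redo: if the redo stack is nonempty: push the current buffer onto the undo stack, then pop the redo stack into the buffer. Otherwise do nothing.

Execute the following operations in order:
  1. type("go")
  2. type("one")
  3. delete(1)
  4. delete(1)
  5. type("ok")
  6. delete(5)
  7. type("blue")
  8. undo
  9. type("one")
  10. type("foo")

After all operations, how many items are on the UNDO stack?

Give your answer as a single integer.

Answer: 8

Derivation:
After op 1 (type): buf='go' undo_depth=1 redo_depth=0
After op 2 (type): buf='goone' undo_depth=2 redo_depth=0
After op 3 (delete): buf='goon' undo_depth=3 redo_depth=0
After op 4 (delete): buf='goo' undo_depth=4 redo_depth=0
After op 5 (type): buf='goook' undo_depth=5 redo_depth=0
After op 6 (delete): buf='(empty)' undo_depth=6 redo_depth=0
After op 7 (type): buf='blue' undo_depth=7 redo_depth=0
After op 8 (undo): buf='(empty)' undo_depth=6 redo_depth=1
After op 9 (type): buf='one' undo_depth=7 redo_depth=0
After op 10 (type): buf='onefoo' undo_depth=8 redo_depth=0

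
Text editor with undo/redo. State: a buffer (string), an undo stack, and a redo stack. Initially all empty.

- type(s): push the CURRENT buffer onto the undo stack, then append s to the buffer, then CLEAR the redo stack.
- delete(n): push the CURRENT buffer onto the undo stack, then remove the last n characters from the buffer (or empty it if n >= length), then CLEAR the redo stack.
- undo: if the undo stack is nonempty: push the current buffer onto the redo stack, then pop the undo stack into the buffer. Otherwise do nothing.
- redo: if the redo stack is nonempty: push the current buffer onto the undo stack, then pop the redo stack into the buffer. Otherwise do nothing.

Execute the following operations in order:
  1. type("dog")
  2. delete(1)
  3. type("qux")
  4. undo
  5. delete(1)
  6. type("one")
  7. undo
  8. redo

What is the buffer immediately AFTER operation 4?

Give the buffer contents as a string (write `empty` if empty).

After op 1 (type): buf='dog' undo_depth=1 redo_depth=0
After op 2 (delete): buf='do' undo_depth=2 redo_depth=0
After op 3 (type): buf='doqux' undo_depth=3 redo_depth=0
After op 4 (undo): buf='do' undo_depth=2 redo_depth=1

Answer: do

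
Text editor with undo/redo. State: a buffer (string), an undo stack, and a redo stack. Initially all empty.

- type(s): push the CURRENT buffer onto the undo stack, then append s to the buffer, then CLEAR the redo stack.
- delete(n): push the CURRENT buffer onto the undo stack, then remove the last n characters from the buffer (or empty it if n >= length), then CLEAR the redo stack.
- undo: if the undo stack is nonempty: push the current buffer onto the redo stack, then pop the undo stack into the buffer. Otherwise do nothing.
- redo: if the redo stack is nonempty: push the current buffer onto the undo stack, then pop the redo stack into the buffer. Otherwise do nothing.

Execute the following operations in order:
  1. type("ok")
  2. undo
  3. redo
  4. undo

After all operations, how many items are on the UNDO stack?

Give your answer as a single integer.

Answer: 0

Derivation:
After op 1 (type): buf='ok' undo_depth=1 redo_depth=0
After op 2 (undo): buf='(empty)' undo_depth=0 redo_depth=1
After op 3 (redo): buf='ok' undo_depth=1 redo_depth=0
After op 4 (undo): buf='(empty)' undo_depth=0 redo_depth=1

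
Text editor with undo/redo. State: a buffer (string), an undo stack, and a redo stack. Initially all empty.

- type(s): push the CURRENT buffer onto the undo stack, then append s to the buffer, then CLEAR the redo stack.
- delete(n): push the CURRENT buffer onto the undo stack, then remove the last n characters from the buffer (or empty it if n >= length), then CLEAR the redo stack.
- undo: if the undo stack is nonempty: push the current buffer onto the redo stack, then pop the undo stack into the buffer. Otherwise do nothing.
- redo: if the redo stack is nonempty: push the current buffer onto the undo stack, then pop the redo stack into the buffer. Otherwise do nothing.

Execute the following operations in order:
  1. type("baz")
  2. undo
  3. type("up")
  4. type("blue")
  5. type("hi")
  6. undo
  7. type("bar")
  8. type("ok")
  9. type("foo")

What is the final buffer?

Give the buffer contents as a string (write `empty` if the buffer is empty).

After op 1 (type): buf='baz' undo_depth=1 redo_depth=0
After op 2 (undo): buf='(empty)' undo_depth=0 redo_depth=1
After op 3 (type): buf='up' undo_depth=1 redo_depth=0
After op 4 (type): buf='upblue' undo_depth=2 redo_depth=0
After op 5 (type): buf='upbluehi' undo_depth=3 redo_depth=0
After op 6 (undo): buf='upblue' undo_depth=2 redo_depth=1
After op 7 (type): buf='upbluebar' undo_depth=3 redo_depth=0
After op 8 (type): buf='upbluebarok' undo_depth=4 redo_depth=0
After op 9 (type): buf='upbluebarokfoo' undo_depth=5 redo_depth=0

Answer: upbluebarokfoo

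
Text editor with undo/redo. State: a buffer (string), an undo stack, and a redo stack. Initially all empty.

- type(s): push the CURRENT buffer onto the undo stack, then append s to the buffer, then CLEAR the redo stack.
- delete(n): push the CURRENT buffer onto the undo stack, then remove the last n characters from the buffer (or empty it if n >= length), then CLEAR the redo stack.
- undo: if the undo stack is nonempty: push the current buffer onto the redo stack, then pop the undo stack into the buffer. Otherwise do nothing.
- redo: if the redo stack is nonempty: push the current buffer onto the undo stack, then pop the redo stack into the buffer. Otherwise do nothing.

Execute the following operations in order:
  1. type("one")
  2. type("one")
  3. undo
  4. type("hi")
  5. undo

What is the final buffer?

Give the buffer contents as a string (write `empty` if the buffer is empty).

Answer: one

Derivation:
After op 1 (type): buf='one' undo_depth=1 redo_depth=0
After op 2 (type): buf='oneone' undo_depth=2 redo_depth=0
After op 3 (undo): buf='one' undo_depth=1 redo_depth=1
After op 4 (type): buf='onehi' undo_depth=2 redo_depth=0
After op 5 (undo): buf='one' undo_depth=1 redo_depth=1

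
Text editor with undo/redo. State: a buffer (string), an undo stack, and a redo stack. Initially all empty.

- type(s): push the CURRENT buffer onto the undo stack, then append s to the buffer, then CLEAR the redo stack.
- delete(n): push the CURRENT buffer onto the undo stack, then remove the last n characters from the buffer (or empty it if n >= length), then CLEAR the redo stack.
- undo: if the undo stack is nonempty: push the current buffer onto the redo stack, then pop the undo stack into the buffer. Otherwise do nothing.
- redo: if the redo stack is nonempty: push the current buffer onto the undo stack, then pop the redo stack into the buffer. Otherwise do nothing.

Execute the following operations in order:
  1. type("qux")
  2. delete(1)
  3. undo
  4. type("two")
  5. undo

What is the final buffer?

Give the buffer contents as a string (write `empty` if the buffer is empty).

After op 1 (type): buf='qux' undo_depth=1 redo_depth=0
After op 2 (delete): buf='qu' undo_depth=2 redo_depth=0
After op 3 (undo): buf='qux' undo_depth=1 redo_depth=1
After op 4 (type): buf='quxtwo' undo_depth=2 redo_depth=0
After op 5 (undo): buf='qux' undo_depth=1 redo_depth=1

Answer: qux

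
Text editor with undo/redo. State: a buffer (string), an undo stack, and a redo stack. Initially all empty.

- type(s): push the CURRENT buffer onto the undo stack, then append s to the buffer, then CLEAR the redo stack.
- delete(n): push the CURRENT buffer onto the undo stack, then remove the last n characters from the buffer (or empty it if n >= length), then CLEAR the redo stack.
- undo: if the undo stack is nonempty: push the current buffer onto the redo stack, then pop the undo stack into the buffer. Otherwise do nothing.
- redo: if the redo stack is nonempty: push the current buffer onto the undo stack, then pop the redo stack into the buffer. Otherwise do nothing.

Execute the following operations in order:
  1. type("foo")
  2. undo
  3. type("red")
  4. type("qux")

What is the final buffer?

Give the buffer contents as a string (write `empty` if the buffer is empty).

After op 1 (type): buf='foo' undo_depth=1 redo_depth=0
After op 2 (undo): buf='(empty)' undo_depth=0 redo_depth=1
After op 3 (type): buf='red' undo_depth=1 redo_depth=0
After op 4 (type): buf='redqux' undo_depth=2 redo_depth=0

Answer: redqux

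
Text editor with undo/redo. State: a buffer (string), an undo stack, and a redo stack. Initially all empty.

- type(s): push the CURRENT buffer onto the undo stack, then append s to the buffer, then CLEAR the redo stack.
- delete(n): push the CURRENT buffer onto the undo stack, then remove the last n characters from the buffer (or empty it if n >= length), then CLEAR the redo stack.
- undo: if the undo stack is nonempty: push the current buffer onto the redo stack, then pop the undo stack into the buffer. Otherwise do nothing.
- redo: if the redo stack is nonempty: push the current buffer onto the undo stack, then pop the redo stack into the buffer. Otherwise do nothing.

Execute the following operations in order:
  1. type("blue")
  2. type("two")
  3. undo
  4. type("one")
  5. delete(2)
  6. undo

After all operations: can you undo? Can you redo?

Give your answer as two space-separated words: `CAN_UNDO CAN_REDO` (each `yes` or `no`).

Answer: yes yes

Derivation:
After op 1 (type): buf='blue' undo_depth=1 redo_depth=0
After op 2 (type): buf='bluetwo' undo_depth=2 redo_depth=0
After op 3 (undo): buf='blue' undo_depth=1 redo_depth=1
After op 4 (type): buf='blueone' undo_depth=2 redo_depth=0
After op 5 (delete): buf='blueo' undo_depth=3 redo_depth=0
After op 6 (undo): buf='blueone' undo_depth=2 redo_depth=1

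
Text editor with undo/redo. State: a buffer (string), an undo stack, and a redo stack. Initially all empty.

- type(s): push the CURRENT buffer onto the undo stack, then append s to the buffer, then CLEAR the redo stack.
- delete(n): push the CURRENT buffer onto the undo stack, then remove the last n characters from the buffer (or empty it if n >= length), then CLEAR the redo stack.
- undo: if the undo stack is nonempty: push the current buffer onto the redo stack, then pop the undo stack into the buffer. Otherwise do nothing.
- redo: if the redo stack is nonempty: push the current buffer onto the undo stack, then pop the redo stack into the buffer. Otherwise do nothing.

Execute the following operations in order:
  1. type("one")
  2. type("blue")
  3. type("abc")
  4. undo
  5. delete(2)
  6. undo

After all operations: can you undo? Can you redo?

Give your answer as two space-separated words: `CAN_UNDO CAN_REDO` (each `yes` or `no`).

Answer: yes yes

Derivation:
After op 1 (type): buf='one' undo_depth=1 redo_depth=0
After op 2 (type): buf='oneblue' undo_depth=2 redo_depth=0
After op 3 (type): buf='oneblueabc' undo_depth=3 redo_depth=0
After op 4 (undo): buf='oneblue' undo_depth=2 redo_depth=1
After op 5 (delete): buf='onebl' undo_depth=3 redo_depth=0
After op 6 (undo): buf='oneblue' undo_depth=2 redo_depth=1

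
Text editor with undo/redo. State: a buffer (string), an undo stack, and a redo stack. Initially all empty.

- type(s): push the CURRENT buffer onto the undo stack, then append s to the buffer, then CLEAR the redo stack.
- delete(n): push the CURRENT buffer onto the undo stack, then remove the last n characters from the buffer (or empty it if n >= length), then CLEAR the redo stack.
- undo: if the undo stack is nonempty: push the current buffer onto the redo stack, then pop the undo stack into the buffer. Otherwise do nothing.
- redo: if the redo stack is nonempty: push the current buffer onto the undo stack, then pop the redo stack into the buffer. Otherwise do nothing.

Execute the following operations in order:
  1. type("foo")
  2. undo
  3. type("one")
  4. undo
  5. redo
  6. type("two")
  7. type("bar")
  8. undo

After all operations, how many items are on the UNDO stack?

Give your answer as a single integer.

After op 1 (type): buf='foo' undo_depth=1 redo_depth=0
After op 2 (undo): buf='(empty)' undo_depth=0 redo_depth=1
After op 3 (type): buf='one' undo_depth=1 redo_depth=0
After op 4 (undo): buf='(empty)' undo_depth=0 redo_depth=1
After op 5 (redo): buf='one' undo_depth=1 redo_depth=0
After op 6 (type): buf='onetwo' undo_depth=2 redo_depth=0
After op 7 (type): buf='onetwobar' undo_depth=3 redo_depth=0
After op 8 (undo): buf='onetwo' undo_depth=2 redo_depth=1

Answer: 2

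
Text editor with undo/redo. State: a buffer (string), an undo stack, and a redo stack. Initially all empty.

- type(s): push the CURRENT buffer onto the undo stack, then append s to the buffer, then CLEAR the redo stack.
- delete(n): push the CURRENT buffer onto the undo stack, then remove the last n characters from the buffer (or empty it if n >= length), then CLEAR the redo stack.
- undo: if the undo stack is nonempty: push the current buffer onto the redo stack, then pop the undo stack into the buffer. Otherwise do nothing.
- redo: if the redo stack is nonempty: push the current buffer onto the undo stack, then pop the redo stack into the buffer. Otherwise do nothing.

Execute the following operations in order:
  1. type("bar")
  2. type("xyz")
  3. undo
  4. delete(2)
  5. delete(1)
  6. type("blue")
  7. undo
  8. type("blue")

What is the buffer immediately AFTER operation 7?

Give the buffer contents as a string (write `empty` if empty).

Answer: empty

Derivation:
After op 1 (type): buf='bar' undo_depth=1 redo_depth=0
After op 2 (type): buf='barxyz' undo_depth=2 redo_depth=0
After op 3 (undo): buf='bar' undo_depth=1 redo_depth=1
After op 4 (delete): buf='b' undo_depth=2 redo_depth=0
After op 5 (delete): buf='(empty)' undo_depth=3 redo_depth=0
After op 6 (type): buf='blue' undo_depth=4 redo_depth=0
After op 7 (undo): buf='(empty)' undo_depth=3 redo_depth=1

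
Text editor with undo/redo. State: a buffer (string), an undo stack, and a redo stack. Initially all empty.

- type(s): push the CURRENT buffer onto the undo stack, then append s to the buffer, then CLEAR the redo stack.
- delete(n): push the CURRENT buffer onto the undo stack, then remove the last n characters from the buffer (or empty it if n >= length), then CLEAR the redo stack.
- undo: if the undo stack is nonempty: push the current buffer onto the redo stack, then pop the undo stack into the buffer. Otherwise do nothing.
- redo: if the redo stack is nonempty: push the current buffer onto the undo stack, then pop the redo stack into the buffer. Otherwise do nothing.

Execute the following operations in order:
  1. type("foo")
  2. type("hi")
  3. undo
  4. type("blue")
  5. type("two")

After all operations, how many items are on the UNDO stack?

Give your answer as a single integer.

Answer: 3

Derivation:
After op 1 (type): buf='foo' undo_depth=1 redo_depth=0
After op 2 (type): buf='foohi' undo_depth=2 redo_depth=0
After op 3 (undo): buf='foo' undo_depth=1 redo_depth=1
After op 4 (type): buf='fooblue' undo_depth=2 redo_depth=0
After op 5 (type): buf='foobluetwo' undo_depth=3 redo_depth=0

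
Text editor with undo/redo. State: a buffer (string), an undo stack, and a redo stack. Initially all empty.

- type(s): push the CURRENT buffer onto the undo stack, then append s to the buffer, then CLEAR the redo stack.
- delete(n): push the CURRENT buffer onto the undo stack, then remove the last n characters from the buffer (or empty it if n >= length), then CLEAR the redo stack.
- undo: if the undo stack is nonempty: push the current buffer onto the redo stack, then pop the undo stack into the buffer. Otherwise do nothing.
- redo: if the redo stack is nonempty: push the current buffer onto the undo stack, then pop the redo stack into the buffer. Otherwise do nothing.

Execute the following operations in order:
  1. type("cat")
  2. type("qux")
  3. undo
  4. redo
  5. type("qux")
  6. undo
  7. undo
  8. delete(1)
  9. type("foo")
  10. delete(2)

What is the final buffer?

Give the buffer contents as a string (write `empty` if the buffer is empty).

Answer: caf

Derivation:
After op 1 (type): buf='cat' undo_depth=1 redo_depth=0
After op 2 (type): buf='catqux' undo_depth=2 redo_depth=0
After op 3 (undo): buf='cat' undo_depth=1 redo_depth=1
After op 4 (redo): buf='catqux' undo_depth=2 redo_depth=0
After op 5 (type): buf='catquxqux' undo_depth=3 redo_depth=0
After op 6 (undo): buf='catqux' undo_depth=2 redo_depth=1
After op 7 (undo): buf='cat' undo_depth=1 redo_depth=2
After op 8 (delete): buf='ca' undo_depth=2 redo_depth=0
After op 9 (type): buf='cafoo' undo_depth=3 redo_depth=0
After op 10 (delete): buf='caf' undo_depth=4 redo_depth=0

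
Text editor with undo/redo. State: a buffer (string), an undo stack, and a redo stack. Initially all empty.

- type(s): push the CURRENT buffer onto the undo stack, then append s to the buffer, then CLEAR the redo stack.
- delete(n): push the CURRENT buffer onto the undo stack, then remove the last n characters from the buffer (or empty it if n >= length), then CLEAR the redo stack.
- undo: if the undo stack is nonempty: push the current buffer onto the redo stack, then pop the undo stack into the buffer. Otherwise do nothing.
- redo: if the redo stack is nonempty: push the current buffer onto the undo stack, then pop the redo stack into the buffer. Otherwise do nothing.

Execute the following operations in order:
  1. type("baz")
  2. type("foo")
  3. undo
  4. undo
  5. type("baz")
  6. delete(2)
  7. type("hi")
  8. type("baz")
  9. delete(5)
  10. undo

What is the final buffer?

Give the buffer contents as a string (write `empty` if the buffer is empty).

After op 1 (type): buf='baz' undo_depth=1 redo_depth=0
After op 2 (type): buf='bazfoo' undo_depth=2 redo_depth=0
After op 3 (undo): buf='baz' undo_depth=1 redo_depth=1
After op 4 (undo): buf='(empty)' undo_depth=0 redo_depth=2
After op 5 (type): buf='baz' undo_depth=1 redo_depth=0
After op 6 (delete): buf='b' undo_depth=2 redo_depth=0
After op 7 (type): buf='bhi' undo_depth=3 redo_depth=0
After op 8 (type): buf='bhibaz' undo_depth=4 redo_depth=0
After op 9 (delete): buf='b' undo_depth=5 redo_depth=0
After op 10 (undo): buf='bhibaz' undo_depth=4 redo_depth=1

Answer: bhibaz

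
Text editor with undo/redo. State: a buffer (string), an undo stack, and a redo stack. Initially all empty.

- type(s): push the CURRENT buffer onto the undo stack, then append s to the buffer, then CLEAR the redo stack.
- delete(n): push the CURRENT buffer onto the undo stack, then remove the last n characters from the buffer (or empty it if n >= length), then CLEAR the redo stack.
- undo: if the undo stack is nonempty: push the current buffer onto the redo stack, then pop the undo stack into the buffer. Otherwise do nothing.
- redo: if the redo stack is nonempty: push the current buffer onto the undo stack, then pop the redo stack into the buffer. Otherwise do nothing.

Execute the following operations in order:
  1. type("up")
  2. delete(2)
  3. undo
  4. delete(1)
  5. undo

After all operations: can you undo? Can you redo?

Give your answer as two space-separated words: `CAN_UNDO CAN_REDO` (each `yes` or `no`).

After op 1 (type): buf='up' undo_depth=1 redo_depth=0
After op 2 (delete): buf='(empty)' undo_depth=2 redo_depth=0
After op 3 (undo): buf='up' undo_depth=1 redo_depth=1
After op 4 (delete): buf='u' undo_depth=2 redo_depth=0
After op 5 (undo): buf='up' undo_depth=1 redo_depth=1

Answer: yes yes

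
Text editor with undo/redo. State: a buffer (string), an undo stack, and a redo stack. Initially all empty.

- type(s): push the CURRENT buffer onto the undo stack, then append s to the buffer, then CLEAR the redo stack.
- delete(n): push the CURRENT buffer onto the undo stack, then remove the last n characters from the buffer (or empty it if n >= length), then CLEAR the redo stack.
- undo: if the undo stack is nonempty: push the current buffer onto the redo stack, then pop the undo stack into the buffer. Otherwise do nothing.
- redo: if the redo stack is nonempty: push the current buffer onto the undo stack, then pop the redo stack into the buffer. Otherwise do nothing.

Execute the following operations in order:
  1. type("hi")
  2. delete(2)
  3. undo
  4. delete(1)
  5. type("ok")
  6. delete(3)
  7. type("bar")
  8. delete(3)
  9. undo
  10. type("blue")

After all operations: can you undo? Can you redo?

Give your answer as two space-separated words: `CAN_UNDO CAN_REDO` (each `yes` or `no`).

After op 1 (type): buf='hi' undo_depth=1 redo_depth=0
After op 2 (delete): buf='(empty)' undo_depth=2 redo_depth=0
After op 3 (undo): buf='hi' undo_depth=1 redo_depth=1
After op 4 (delete): buf='h' undo_depth=2 redo_depth=0
After op 5 (type): buf='hok' undo_depth=3 redo_depth=0
After op 6 (delete): buf='(empty)' undo_depth=4 redo_depth=0
After op 7 (type): buf='bar' undo_depth=5 redo_depth=0
After op 8 (delete): buf='(empty)' undo_depth=6 redo_depth=0
After op 9 (undo): buf='bar' undo_depth=5 redo_depth=1
After op 10 (type): buf='barblue' undo_depth=6 redo_depth=0

Answer: yes no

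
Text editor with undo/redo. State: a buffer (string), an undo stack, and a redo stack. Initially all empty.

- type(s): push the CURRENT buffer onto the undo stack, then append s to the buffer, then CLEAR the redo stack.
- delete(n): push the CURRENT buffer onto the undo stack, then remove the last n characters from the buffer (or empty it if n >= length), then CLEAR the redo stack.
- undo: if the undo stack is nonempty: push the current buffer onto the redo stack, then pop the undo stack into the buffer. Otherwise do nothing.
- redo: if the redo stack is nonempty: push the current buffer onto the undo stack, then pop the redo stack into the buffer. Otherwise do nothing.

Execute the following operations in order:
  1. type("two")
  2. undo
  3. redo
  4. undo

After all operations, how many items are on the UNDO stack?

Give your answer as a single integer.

After op 1 (type): buf='two' undo_depth=1 redo_depth=0
After op 2 (undo): buf='(empty)' undo_depth=0 redo_depth=1
After op 3 (redo): buf='two' undo_depth=1 redo_depth=0
After op 4 (undo): buf='(empty)' undo_depth=0 redo_depth=1

Answer: 0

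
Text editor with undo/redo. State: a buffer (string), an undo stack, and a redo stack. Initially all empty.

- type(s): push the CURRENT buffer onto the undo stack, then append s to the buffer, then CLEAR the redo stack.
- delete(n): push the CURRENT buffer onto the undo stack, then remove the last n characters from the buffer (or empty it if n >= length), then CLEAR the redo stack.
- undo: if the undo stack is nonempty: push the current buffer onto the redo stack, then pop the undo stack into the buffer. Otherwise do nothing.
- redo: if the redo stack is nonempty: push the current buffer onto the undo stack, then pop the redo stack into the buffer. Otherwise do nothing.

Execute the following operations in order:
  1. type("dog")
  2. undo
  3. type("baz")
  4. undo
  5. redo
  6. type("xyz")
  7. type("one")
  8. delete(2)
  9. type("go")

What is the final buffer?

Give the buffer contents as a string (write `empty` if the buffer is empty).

After op 1 (type): buf='dog' undo_depth=1 redo_depth=0
After op 2 (undo): buf='(empty)' undo_depth=0 redo_depth=1
After op 3 (type): buf='baz' undo_depth=1 redo_depth=0
After op 4 (undo): buf='(empty)' undo_depth=0 redo_depth=1
After op 5 (redo): buf='baz' undo_depth=1 redo_depth=0
After op 6 (type): buf='bazxyz' undo_depth=2 redo_depth=0
After op 7 (type): buf='bazxyzone' undo_depth=3 redo_depth=0
After op 8 (delete): buf='bazxyzo' undo_depth=4 redo_depth=0
After op 9 (type): buf='bazxyzogo' undo_depth=5 redo_depth=0

Answer: bazxyzogo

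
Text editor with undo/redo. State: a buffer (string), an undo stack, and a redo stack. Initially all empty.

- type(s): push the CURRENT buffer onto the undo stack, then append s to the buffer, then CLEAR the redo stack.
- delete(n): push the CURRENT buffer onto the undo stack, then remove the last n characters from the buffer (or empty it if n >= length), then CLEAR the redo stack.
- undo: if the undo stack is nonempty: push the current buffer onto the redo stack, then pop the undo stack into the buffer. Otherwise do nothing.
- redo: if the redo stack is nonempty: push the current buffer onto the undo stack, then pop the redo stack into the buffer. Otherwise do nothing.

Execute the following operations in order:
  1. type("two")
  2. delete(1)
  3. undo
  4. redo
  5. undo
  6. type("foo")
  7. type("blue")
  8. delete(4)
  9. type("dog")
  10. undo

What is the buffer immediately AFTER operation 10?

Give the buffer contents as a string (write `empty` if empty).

After op 1 (type): buf='two' undo_depth=1 redo_depth=0
After op 2 (delete): buf='tw' undo_depth=2 redo_depth=0
After op 3 (undo): buf='two' undo_depth=1 redo_depth=1
After op 4 (redo): buf='tw' undo_depth=2 redo_depth=0
After op 5 (undo): buf='two' undo_depth=1 redo_depth=1
After op 6 (type): buf='twofoo' undo_depth=2 redo_depth=0
After op 7 (type): buf='twofooblue' undo_depth=3 redo_depth=0
After op 8 (delete): buf='twofoo' undo_depth=4 redo_depth=0
After op 9 (type): buf='twofoodog' undo_depth=5 redo_depth=0
After op 10 (undo): buf='twofoo' undo_depth=4 redo_depth=1

Answer: twofoo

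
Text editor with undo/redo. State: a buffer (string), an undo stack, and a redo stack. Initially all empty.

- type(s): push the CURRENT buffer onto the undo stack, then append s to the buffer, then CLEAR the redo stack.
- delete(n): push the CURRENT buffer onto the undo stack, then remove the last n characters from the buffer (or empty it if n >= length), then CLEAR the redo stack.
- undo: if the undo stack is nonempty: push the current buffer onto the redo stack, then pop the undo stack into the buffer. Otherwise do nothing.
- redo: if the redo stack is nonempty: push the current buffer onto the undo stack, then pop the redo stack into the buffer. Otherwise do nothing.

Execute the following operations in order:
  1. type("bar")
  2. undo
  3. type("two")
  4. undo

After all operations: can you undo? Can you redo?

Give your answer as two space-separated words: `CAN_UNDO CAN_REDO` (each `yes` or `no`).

After op 1 (type): buf='bar' undo_depth=1 redo_depth=0
After op 2 (undo): buf='(empty)' undo_depth=0 redo_depth=1
After op 3 (type): buf='two' undo_depth=1 redo_depth=0
After op 4 (undo): buf='(empty)' undo_depth=0 redo_depth=1

Answer: no yes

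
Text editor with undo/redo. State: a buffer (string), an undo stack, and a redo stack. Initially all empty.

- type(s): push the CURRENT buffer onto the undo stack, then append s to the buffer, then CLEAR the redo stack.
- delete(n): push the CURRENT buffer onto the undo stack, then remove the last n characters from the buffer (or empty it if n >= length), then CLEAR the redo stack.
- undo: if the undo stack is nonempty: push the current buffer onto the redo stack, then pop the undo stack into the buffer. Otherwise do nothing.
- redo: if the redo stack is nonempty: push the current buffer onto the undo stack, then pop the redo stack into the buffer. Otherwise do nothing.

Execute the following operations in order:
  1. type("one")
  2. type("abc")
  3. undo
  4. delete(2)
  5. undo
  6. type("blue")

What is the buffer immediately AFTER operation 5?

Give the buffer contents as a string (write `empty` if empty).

Answer: one

Derivation:
After op 1 (type): buf='one' undo_depth=1 redo_depth=0
After op 2 (type): buf='oneabc' undo_depth=2 redo_depth=0
After op 3 (undo): buf='one' undo_depth=1 redo_depth=1
After op 4 (delete): buf='o' undo_depth=2 redo_depth=0
After op 5 (undo): buf='one' undo_depth=1 redo_depth=1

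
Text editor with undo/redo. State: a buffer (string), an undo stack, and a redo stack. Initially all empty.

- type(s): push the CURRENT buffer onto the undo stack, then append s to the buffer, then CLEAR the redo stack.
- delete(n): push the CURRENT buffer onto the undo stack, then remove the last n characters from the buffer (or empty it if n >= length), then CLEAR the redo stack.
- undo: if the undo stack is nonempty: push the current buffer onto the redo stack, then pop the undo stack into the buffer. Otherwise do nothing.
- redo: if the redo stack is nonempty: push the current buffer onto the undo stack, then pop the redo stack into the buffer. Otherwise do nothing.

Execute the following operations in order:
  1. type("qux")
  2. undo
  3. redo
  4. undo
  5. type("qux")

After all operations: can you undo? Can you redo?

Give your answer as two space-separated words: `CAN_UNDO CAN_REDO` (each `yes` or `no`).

Answer: yes no

Derivation:
After op 1 (type): buf='qux' undo_depth=1 redo_depth=0
After op 2 (undo): buf='(empty)' undo_depth=0 redo_depth=1
After op 3 (redo): buf='qux' undo_depth=1 redo_depth=0
After op 4 (undo): buf='(empty)' undo_depth=0 redo_depth=1
After op 5 (type): buf='qux' undo_depth=1 redo_depth=0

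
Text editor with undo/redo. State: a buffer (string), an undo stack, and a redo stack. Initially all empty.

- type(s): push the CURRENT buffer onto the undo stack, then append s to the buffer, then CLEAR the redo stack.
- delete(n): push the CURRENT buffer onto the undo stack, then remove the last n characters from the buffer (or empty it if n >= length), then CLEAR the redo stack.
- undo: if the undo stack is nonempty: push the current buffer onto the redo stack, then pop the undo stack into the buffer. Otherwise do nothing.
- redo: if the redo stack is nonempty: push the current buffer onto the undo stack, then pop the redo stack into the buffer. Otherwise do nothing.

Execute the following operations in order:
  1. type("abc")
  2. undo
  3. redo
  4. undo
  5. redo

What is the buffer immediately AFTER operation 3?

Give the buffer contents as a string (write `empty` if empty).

After op 1 (type): buf='abc' undo_depth=1 redo_depth=0
After op 2 (undo): buf='(empty)' undo_depth=0 redo_depth=1
After op 3 (redo): buf='abc' undo_depth=1 redo_depth=0

Answer: abc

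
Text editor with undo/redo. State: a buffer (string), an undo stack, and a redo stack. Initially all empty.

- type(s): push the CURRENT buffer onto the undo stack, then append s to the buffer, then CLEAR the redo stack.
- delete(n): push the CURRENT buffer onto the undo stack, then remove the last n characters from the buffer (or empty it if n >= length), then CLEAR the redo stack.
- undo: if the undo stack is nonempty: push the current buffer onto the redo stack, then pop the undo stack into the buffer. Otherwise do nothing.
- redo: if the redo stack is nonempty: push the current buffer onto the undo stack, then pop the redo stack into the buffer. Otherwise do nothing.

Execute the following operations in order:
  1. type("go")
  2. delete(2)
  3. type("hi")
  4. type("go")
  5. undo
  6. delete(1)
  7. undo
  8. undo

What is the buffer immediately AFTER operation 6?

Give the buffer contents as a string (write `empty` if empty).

Answer: h

Derivation:
After op 1 (type): buf='go' undo_depth=1 redo_depth=0
After op 2 (delete): buf='(empty)' undo_depth=2 redo_depth=0
After op 3 (type): buf='hi' undo_depth=3 redo_depth=0
After op 4 (type): buf='higo' undo_depth=4 redo_depth=0
After op 5 (undo): buf='hi' undo_depth=3 redo_depth=1
After op 6 (delete): buf='h' undo_depth=4 redo_depth=0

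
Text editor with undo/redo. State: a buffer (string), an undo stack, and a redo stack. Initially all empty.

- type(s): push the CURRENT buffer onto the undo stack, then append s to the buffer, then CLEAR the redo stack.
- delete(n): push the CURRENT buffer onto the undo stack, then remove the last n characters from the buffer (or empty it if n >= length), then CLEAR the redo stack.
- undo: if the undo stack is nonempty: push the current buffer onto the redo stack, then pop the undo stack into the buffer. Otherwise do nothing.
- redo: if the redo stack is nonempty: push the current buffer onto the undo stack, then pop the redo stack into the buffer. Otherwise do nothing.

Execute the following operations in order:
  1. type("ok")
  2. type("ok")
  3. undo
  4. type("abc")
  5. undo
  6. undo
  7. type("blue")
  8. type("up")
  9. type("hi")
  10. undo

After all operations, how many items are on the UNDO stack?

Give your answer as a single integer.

After op 1 (type): buf='ok' undo_depth=1 redo_depth=0
After op 2 (type): buf='okok' undo_depth=2 redo_depth=0
After op 3 (undo): buf='ok' undo_depth=1 redo_depth=1
After op 4 (type): buf='okabc' undo_depth=2 redo_depth=0
After op 5 (undo): buf='ok' undo_depth=1 redo_depth=1
After op 6 (undo): buf='(empty)' undo_depth=0 redo_depth=2
After op 7 (type): buf='blue' undo_depth=1 redo_depth=0
After op 8 (type): buf='blueup' undo_depth=2 redo_depth=0
After op 9 (type): buf='blueuphi' undo_depth=3 redo_depth=0
After op 10 (undo): buf='blueup' undo_depth=2 redo_depth=1

Answer: 2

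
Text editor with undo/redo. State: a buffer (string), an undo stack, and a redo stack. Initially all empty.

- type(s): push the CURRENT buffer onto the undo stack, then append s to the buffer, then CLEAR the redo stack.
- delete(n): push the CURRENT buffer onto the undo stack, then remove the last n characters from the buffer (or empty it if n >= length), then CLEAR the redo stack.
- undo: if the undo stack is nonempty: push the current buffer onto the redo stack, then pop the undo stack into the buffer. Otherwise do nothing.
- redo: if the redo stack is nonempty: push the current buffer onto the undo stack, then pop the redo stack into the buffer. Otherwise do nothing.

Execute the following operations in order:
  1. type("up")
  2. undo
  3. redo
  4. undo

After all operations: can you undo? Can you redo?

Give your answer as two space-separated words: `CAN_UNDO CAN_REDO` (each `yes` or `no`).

After op 1 (type): buf='up' undo_depth=1 redo_depth=0
After op 2 (undo): buf='(empty)' undo_depth=0 redo_depth=1
After op 3 (redo): buf='up' undo_depth=1 redo_depth=0
After op 4 (undo): buf='(empty)' undo_depth=0 redo_depth=1

Answer: no yes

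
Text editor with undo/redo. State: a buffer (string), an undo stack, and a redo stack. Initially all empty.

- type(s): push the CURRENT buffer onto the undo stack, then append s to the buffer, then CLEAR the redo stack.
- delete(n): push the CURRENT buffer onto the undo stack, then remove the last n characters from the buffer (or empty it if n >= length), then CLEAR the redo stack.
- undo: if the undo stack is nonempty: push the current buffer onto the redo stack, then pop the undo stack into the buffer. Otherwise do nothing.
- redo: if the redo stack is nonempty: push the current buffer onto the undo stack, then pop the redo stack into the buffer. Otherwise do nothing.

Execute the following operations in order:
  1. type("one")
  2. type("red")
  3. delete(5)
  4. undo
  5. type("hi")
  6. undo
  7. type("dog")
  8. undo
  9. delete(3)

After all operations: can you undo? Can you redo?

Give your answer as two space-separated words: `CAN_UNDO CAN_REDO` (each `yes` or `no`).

Answer: yes no

Derivation:
After op 1 (type): buf='one' undo_depth=1 redo_depth=0
After op 2 (type): buf='onered' undo_depth=2 redo_depth=0
After op 3 (delete): buf='o' undo_depth=3 redo_depth=0
After op 4 (undo): buf='onered' undo_depth=2 redo_depth=1
After op 5 (type): buf='oneredhi' undo_depth=3 redo_depth=0
After op 6 (undo): buf='onered' undo_depth=2 redo_depth=1
After op 7 (type): buf='onereddog' undo_depth=3 redo_depth=0
After op 8 (undo): buf='onered' undo_depth=2 redo_depth=1
After op 9 (delete): buf='one' undo_depth=3 redo_depth=0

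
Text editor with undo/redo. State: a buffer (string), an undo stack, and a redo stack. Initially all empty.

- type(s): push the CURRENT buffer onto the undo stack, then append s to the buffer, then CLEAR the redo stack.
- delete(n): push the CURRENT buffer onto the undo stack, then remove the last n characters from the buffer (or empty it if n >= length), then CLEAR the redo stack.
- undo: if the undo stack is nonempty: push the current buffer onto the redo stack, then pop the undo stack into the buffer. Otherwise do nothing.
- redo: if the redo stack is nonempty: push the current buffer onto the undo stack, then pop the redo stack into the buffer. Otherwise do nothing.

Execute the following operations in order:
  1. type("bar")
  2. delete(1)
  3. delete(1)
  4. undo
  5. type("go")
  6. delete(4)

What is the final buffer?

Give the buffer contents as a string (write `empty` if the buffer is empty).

After op 1 (type): buf='bar' undo_depth=1 redo_depth=0
After op 2 (delete): buf='ba' undo_depth=2 redo_depth=0
After op 3 (delete): buf='b' undo_depth=3 redo_depth=0
After op 4 (undo): buf='ba' undo_depth=2 redo_depth=1
After op 5 (type): buf='bago' undo_depth=3 redo_depth=0
After op 6 (delete): buf='(empty)' undo_depth=4 redo_depth=0

Answer: empty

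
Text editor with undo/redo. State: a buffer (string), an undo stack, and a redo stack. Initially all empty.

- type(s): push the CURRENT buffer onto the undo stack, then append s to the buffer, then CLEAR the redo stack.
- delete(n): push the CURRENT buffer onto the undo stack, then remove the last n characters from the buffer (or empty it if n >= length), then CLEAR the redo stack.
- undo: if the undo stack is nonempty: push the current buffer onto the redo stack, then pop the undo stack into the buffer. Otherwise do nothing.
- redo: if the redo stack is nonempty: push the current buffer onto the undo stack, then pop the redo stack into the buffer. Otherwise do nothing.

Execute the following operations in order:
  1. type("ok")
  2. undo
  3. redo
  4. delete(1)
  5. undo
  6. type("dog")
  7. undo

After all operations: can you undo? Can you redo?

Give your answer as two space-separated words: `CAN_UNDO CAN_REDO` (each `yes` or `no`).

Answer: yes yes

Derivation:
After op 1 (type): buf='ok' undo_depth=1 redo_depth=0
After op 2 (undo): buf='(empty)' undo_depth=0 redo_depth=1
After op 3 (redo): buf='ok' undo_depth=1 redo_depth=0
After op 4 (delete): buf='o' undo_depth=2 redo_depth=0
After op 5 (undo): buf='ok' undo_depth=1 redo_depth=1
After op 6 (type): buf='okdog' undo_depth=2 redo_depth=0
After op 7 (undo): buf='ok' undo_depth=1 redo_depth=1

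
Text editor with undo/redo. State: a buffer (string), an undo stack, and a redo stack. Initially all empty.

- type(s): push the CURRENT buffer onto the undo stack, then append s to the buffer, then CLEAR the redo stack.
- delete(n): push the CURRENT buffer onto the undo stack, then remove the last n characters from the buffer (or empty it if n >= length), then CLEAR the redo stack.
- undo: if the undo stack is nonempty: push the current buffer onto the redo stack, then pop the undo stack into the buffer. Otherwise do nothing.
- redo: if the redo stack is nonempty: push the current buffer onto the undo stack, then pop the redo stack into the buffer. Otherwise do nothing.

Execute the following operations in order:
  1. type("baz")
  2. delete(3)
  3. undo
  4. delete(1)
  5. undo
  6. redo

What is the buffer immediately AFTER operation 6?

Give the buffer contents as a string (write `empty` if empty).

Answer: ba

Derivation:
After op 1 (type): buf='baz' undo_depth=1 redo_depth=0
After op 2 (delete): buf='(empty)' undo_depth=2 redo_depth=0
After op 3 (undo): buf='baz' undo_depth=1 redo_depth=1
After op 4 (delete): buf='ba' undo_depth=2 redo_depth=0
After op 5 (undo): buf='baz' undo_depth=1 redo_depth=1
After op 6 (redo): buf='ba' undo_depth=2 redo_depth=0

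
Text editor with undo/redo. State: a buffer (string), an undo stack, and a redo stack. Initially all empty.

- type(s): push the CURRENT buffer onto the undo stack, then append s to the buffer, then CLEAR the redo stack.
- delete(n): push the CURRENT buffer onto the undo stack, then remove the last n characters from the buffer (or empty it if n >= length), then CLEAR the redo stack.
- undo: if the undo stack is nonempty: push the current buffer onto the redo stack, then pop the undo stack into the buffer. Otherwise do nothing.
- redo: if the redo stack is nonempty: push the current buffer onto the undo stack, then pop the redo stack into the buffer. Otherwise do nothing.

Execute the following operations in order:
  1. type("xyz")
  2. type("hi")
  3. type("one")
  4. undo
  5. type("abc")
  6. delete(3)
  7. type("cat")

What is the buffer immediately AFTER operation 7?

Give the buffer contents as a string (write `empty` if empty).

Answer: xyzhicat

Derivation:
After op 1 (type): buf='xyz' undo_depth=1 redo_depth=0
After op 2 (type): buf='xyzhi' undo_depth=2 redo_depth=0
After op 3 (type): buf='xyzhione' undo_depth=3 redo_depth=0
After op 4 (undo): buf='xyzhi' undo_depth=2 redo_depth=1
After op 5 (type): buf='xyzhiabc' undo_depth=3 redo_depth=0
After op 6 (delete): buf='xyzhi' undo_depth=4 redo_depth=0
After op 7 (type): buf='xyzhicat' undo_depth=5 redo_depth=0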